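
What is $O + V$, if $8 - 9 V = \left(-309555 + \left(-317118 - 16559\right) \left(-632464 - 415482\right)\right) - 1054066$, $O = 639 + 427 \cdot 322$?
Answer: $- \frac{349672870616}{9} \approx -3.8853 \cdot 10^{10}$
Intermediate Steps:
$O = 138133$ ($O = 639 + 137494 = 138133$)
$V = - \frac{349674113813}{9}$ ($V = \frac{8}{9} - \frac{\left(-309555 + \left(-317118 - 16559\right) \left(-632464 - 415482\right)\right) - 1054066}{9} = \frac{8}{9} - \frac{\left(-309555 - -349675477442\right) - 1054066}{9} = \frac{8}{9} - \frac{\left(-309555 + 349675477442\right) - 1054066}{9} = \frac{8}{9} - \frac{349675167887 - 1054066}{9} = \frac{8}{9} - \frac{349674113821}{9} = - \frac{349674113813}{9} \approx -3.8853 \cdot 10^{10}$)
$O + V = 138133 - \frac{349674113813}{9} = - \frac{349672870616}{9}$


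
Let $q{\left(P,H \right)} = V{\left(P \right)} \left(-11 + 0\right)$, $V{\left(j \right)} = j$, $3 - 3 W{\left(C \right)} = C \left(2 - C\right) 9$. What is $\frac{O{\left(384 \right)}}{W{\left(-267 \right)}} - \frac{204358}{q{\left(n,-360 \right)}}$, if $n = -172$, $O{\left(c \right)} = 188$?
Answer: $- \frac{1000742331}{9265210} \approx -108.01$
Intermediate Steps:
$W{\left(C \right)} = 1 - 3 C \left(2 - C\right)$ ($W{\left(C \right)} = 1 - \frac{C \left(2 - C\right) 9}{3} = 1 - \frac{9 C \left(2 - C\right)}{3} = 1 - 3 C \left(2 - C\right)$)
$q{\left(P,H \right)} = - 11 P$ ($q{\left(P,H \right)} = P \left(-11 + 0\right) = P \left(-11\right) = - 11 P$)
$\frac{O{\left(384 \right)}}{W{\left(-267 \right)}} - \frac{204358}{q{\left(n,-360 \right)}} = \frac{188}{1 - -1602 + 3 \left(-267\right)^{2}} - \frac{204358}{\left(-11\right) \left(-172\right)} = \frac{188}{1 + 1602 + 3 \cdot 71289} - \frac{204358}{1892} = \frac{188}{1 + 1602 + 213867} - \frac{9289}{86} = \frac{188}{215470} - \frac{9289}{86} = 188 \cdot \frac{1}{215470} - \frac{9289}{86} = \frac{94}{107735} - \frac{9289}{86} = - \frac{1000742331}{9265210}$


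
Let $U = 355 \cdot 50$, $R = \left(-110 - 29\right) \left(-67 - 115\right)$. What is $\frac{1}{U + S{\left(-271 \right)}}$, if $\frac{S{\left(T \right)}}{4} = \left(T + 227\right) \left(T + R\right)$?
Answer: $- \frac{1}{4387002} \approx -2.2795 \cdot 10^{-7}$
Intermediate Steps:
$R = 25298$ ($R = \left(-139\right) \left(-182\right) = 25298$)
$S{\left(T \right)} = 4 \left(227 + T\right) \left(25298 + T\right)$ ($S{\left(T \right)} = 4 \left(T + 227\right) \left(T + 25298\right) = 4 \left(227 + T\right) \left(25298 + T\right)$)
$U = 17750$
$\frac{1}{U + S{\left(-271 \right)}} = \frac{1}{17750 + \left(22970584 + 4 \left(-271\right)^{2} + 102100 \left(-271\right)\right)} = \frac{1}{17750 + \left(22970584 + 4 \cdot 73441 - 27669100\right)} = \frac{1}{17750 + \left(22970584 + 293764 - 27669100\right)} = \frac{1}{17750 - 4404752} = \frac{1}{-4387002} = - \frac{1}{4387002}$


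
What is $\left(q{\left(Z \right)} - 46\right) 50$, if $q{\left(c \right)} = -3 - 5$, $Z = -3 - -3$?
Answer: $-2700$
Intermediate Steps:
$Z = 0$ ($Z = -3 + 3 = 0$)
$q{\left(c \right)} = -8$
$\left(q{\left(Z \right)} - 46\right) 50 = \left(-8 - 46\right) 50 = \left(-54\right) 50 = -2700$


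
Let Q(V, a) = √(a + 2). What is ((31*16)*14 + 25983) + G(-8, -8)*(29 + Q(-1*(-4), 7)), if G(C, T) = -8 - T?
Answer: 32927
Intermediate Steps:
Q(V, a) = √(2 + a)
((31*16)*14 + 25983) + G(-8, -8)*(29 + Q(-1*(-4), 7)) = ((31*16)*14 + 25983) + (-8 - 1*(-8))*(29 + √(2 + 7)) = (496*14 + 25983) + (-8 + 8)*(29 + √9) = (6944 + 25983) + 0*(29 + 3) = 32927 + 0*32 = 32927 + 0 = 32927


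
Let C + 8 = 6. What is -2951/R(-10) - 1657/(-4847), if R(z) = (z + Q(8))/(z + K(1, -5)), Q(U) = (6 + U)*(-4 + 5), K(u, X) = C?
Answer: 42912148/4847 ≈ 8853.3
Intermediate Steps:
C = -2 (C = -8 + 6 = -2)
K(u, X) = -2
Q(U) = 6 + U (Q(U) = (6 + U)*1 = 6 + U)
R(z) = (14 + z)/(-2 + z) (R(z) = (z + (6 + 8))/(z - 2) = (z + 14)/(-2 + z) = (14 + z)/(-2 + z))
-2951/R(-10) - 1657/(-4847) = -2951*(-2 - 10)/(14 - 10) - 1657/(-4847) = -2951/(4/(-12)) - 1657*(-1/4847) = -2951/((-1/12*4)) + 1657/4847 = -2951/(-⅓) + 1657/4847 = -2951*(-3) + 1657/4847 = 8853 + 1657/4847 = 42912148/4847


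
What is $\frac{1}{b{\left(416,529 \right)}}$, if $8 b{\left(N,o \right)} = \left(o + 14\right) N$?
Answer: $\frac{1}{28236} \approx 3.5416 \cdot 10^{-5}$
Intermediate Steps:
$b{\left(N,o \right)} = \frac{N \left(14 + o\right)}{8}$ ($b{\left(N,o \right)} = \frac{\left(o + 14\right) N}{8} = \frac{\left(14 + o\right) N}{8} = \frac{N \left(14 + o\right)}{8}$)
$\frac{1}{b{\left(416,529 \right)}} = \frac{1}{\frac{1}{8} \cdot 416 \left(14 + 529\right)} = \frac{1}{\frac{1}{8} \cdot 416 \cdot 543} = \frac{1}{28236}$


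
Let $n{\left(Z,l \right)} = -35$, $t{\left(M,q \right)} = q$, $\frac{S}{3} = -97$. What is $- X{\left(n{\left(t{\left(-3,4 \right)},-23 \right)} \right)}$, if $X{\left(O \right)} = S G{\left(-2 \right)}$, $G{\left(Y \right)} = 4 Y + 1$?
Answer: $-2037$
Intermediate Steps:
$G{\left(Y \right)} = 1 + 4 Y$
$S = -291$ ($S = 3 \left(-97\right) = -291$)
$X{\left(O \right)} = 2037$ ($X{\left(O \right)} = - 291 \left(1 + 4 \left(-2\right)\right) = - 291 \left(1 - 8\right) = \left(-291\right) \left(-7\right) = 2037$)
$- X{\left(n{\left(t{\left(-3,4 \right)},-23 \right)} \right)} = \left(-1\right) 2037 = -2037$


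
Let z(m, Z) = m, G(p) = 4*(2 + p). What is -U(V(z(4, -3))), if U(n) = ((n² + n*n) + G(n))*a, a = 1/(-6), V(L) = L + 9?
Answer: 199/3 ≈ 66.333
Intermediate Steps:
G(p) = 8 + 4*p
V(L) = 9 + L
a = -⅙ (a = 1*(-⅙) = -⅙ ≈ -0.16667)
U(n) = -4/3 - 2*n/3 - n²/3 (U(n) = ((n² + n*n) + (8 + 4*n))*(-⅙) = ((n² + n²) + (8 + 4*n))*(-⅙) = (2*n² + (8 + 4*n))*(-⅙) = (8 + 2*n² + 4*n)*(-⅙) = -4/3 - 2*n/3 - n²/3)
-U(V(z(4, -3))) = -(-4/3 - 2*(9 + 4)/3 - (9 + 4)²/3) = -(-4/3 - ⅔*13 - ⅓*13²) = -(-4/3 - 26/3 - ⅓*169) = -(-4/3 - 26/3 - 169/3) = -1*(-199/3) = 199/3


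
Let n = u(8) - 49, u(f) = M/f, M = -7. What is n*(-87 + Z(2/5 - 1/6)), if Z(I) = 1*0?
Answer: 34713/8 ≈ 4339.1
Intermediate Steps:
u(f) = -7/f
n = -399/8 (n = -7/8 - 49 = -399/8 ≈ -49.875)
Z(I) = 0
n*(-87 + Z(2/5 - 1/6)) = -399*(-87 + 0)/8 = -399/8*(-87) = 34713/8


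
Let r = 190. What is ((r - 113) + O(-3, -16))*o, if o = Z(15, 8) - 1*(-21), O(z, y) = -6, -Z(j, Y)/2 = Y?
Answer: 355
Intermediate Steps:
Z(j, Y) = -2*Y
o = 5 (o = -2*8 - 1*(-21) = -16 + 21 = 5)
((r - 113) + O(-3, -16))*o = ((190 - 113) - 6)*5 = (77 - 6)*5 = 71*5 = 355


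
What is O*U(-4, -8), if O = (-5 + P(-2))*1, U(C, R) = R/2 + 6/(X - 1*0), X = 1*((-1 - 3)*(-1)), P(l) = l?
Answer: 35/2 ≈ 17.500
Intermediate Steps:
X = 4 (X = 1*(-4*(-1)) = 1*4 = 4)
U(C, R) = 3/2 + R/2 (U(C, R) = R/2 + 6/(4 - 1*0) = R*(1/2) + 6/(4 + 0) = R/2 + 6/4 = R/2 + 6*(1/4) = R/2 + 3/2 = 3/2 + R/2)
O = -7 (O = (-5 - 2)*1 = -7*1 = -7)
O*U(-4, -8) = -7*(3/2 + (1/2)*(-8)) = -7*(3/2 - 4) = -7*(-5/2) = 35/2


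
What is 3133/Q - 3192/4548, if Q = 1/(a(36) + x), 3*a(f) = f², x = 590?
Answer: 1213529688/379 ≈ 3.2019e+6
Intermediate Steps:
a(f) = f²/3
Q = 1/1022 (Q = 1/((⅓)*36² + 590) = 1/((⅓)*1296 + 590) = 1/(432 + 590) = 1/1022 ≈ 0.00097847)
3133/Q - 3192/4548 = 3133/(1/1022) - 3192/4548 = 3133*1022 - 3192*1/4548 = 3201926 - 266/379 = 1213529688/379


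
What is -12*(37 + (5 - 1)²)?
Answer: -636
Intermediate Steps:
-12*(37 + (5 - 1)²) = -12*(37 + 4²) = -12*(37 + 16) = -12*53 = -636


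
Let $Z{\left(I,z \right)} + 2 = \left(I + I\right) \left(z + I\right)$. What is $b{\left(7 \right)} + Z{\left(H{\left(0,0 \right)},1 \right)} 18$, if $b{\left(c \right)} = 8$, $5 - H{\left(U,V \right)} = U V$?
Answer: $1052$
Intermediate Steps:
$H{\left(U,V \right)} = 5 - U V$
$Z{\left(I,z \right)} = -2 + 2 I \left(I + z\right)$ ($Z{\left(I,z \right)} = -2 + \left(I + I\right) \left(z + I\right) = -2 + 2 I \left(I + z\right)$)
$b{\left(7 \right)} + Z{\left(H{\left(0,0 \right)},1 \right)} 18 = 8 + \left(-2 + 2 \left(5 - 0 \cdot 0\right)^{2} + 2 \left(5 - 0 \cdot 0\right) 1\right) 18 = 8 + \left(-2 + 2 \left(5 + 0\right)^{2} + 2 \left(5 + 0\right) 1\right) 18 = 8 + \left(-2 + 2 \cdot 5^{2} + 2 \cdot 5 \cdot 1\right) 18 = 8 + \left(-2 + 2 \cdot 25 + 10\right) 18 = 8 + \left(-2 + 50 + 10\right) 18 = 8 + 58 \cdot 18 = 8 + 1044 = 1052$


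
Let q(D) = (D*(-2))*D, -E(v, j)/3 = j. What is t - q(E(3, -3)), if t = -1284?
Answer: -1122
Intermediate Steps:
E(v, j) = -3*j
q(D) = -2*D² (q(D) = (-2*D)*D = -2*D²)
t - q(E(3, -3)) = -1284 - (-2)*(-3*(-3))² = -1284 - (-2)*9² = -1284 - (-2)*81 = -1284 - 1*(-162) = -1284 + 162 = -1122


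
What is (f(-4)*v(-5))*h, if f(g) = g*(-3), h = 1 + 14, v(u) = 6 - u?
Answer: 1980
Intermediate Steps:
h = 15
f(g) = -3*g
(f(-4)*v(-5))*h = ((-3*(-4))*(6 - 1*(-5)))*15 = (12*(6 + 5))*15 = (12*11)*15 = 132*15 = 1980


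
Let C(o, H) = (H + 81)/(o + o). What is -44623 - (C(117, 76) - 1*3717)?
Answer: -9572161/234 ≈ -40907.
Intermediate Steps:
C(o, H) = (81 + H)/(2*o) (C(o, H) = (81 + H)/((2*o)) = (81 + H)*(1/(2*o)) = (81 + H)/(2*o))
-44623 - (C(117, 76) - 1*3717) = -44623 - ((1/2)*(81 + 76)/117 - 1*3717) = -44623 - ((1/2)*(1/117)*157 - 3717) = -44623 - (157/234 - 3717) = -44623 - 1*(-869621/234) = -44623 + 869621/234 = -9572161/234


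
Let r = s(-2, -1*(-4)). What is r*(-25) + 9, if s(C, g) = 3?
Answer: -66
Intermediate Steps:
r = 3
r*(-25) + 9 = 3*(-25) + 9 = -75 + 9 = -66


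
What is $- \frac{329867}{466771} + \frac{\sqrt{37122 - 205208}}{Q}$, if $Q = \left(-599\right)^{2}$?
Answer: $- \frac{329867}{466771} + \frac{i \sqrt{168086}}{358801} \approx -0.7067 + 0.0011426 i$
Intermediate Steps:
$Q = 358801$
$- \frac{329867}{466771} + \frac{\sqrt{37122 - 205208}}{Q} = - \frac{329867}{466771} + \frac{\sqrt{37122 - 205208}}{358801} = \left(-329867\right) \frac{1}{466771} + \sqrt{-168086} \cdot \frac{1}{358801} = - \frac{329867}{466771} + i \sqrt{168086} \cdot \frac{1}{358801} = - \frac{329867}{466771} + \frac{i \sqrt{168086}}{358801}$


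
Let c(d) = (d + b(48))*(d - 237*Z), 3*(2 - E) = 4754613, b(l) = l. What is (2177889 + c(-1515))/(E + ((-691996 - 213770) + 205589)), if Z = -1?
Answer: -1350905/761682 ≈ -1.7736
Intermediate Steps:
E = -1584869 (E = 2 - ⅓*4754613 = 2 - 1584871 = -1584869)
c(d) = (48 + d)*(237 + d) (c(d) = (d + 48)*(d - 237*(-1)) = (48 + d)*(d + 237) = (48 + d)*(237 + d))
(2177889 + c(-1515))/(E + ((-691996 - 213770) + 205589)) = (2177889 + (11376 + (-1515)² + 285*(-1515)))/(-1584869 + ((-691996 - 213770) + 205589)) = (2177889 + (11376 + 2295225 - 431775))/(-1584869 + (-905766 + 205589)) = (2177889 + 1874826)/(-1584869 - 700177) = 4052715/(-2285046) = 4052715*(-1/2285046) = -1350905/761682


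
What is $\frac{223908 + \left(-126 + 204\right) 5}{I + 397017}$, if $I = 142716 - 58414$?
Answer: $\frac{224298}{481319} \approx 0.46601$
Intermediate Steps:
$I = 84302$ ($I = 142716 - 58414 = 84302$)
$\frac{223908 + \left(-126 + 204\right) 5}{I + 397017} = \frac{223908 + \left(-126 + 204\right) 5}{84302 + 397017} = \frac{223908 + 78 \cdot 5}{481319} = \left(223908 + 390\right) \frac{1}{481319} = 224298 \cdot \frac{1}{481319} = \frac{224298}{481319}$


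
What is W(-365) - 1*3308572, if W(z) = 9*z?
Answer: -3311857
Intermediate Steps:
W(-365) - 1*3308572 = 9*(-365) - 1*3308572 = -3285 - 3308572 = -3311857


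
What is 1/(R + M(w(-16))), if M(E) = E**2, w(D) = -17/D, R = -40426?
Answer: -256/10348767 ≈ -2.4737e-5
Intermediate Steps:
1/(R + M(w(-16))) = 1/(-40426 + (-17/(-16))**2) = 1/(-40426 + (-17*(-1/16))**2) = 1/(-40426 + (17/16)**2) = 1/(-40426 + 289/256) = 1/(-10348767/256) = -256/10348767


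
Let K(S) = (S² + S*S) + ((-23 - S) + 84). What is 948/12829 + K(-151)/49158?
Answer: 317174795/315323991 ≈ 1.0059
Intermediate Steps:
K(S) = 61 - S + 2*S² (K(S) = (S² + S²) + (61 - S) = 2*S² + (61 - S) = 61 - S + 2*S²)
948/12829 + K(-151)/49158 = 948/12829 + (61 - 1*(-151) + 2*(-151)²)/49158 = 948*(1/12829) + (61 + 151 + 2*22801)*(1/49158) = 948/12829 + (61 + 151 + 45602)*(1/49158) = 948/12829 + 45814*(1/49158) = 948/12829 + 22907/24579 = 317174795/315323991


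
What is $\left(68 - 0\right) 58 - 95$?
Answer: $3849$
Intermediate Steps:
$\left(68 - 0\right) 58 - 95 = \left(68 + 0\right) 58 - 95 = 68 \cdot 58 - 95 = 3944 - 95 = 3849$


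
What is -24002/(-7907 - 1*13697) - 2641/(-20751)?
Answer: 25232803/20377482 ≈ 1.2383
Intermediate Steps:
-24002/(-7907 - 1*13697) - 2641/(-20751) = -24002/(-7907 - 13697) - 2641*(-1/20751) = -24002/(-21604) + 2641/20751 = -24002*(-1/21604) + 2641/20751 = 1091/982 + 2641/20751 = 25232803/20377482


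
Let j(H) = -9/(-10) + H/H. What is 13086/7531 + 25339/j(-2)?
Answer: 1908528724/143089 ≈ 13338.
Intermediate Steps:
j(H) = 19/10 (j(H) = -9*(-1/10) + 1 = 9/10 + 1 = 19/10)
13086/7531 + 25339/j(-2) = 13086/7531 + 25339/(19/10) = 13086*(1/7531) + 25339*(10/19) = 13086/7531 + 253390/19 = 1908528724/143089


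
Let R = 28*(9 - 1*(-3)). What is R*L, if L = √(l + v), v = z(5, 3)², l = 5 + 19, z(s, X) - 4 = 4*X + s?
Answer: 336*√465 ≈ 7245.5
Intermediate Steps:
z(s, X) = 4 + s + 4*X (z(s, X) = 4 + (4*X + s) = 4 + (s + 4*X) = 4 + s + 4*X)
R = 336 (R = 28*(9 + 3) = 28*12 = 336)
l = 24
v = 441 (v = (4 + 5 + 4*3)² = (4 + 5 + 12)² = 21² = 441)
L = √465 (L = √(24 + 441) = √465 ≈ 21.564)
R*L = 336*√465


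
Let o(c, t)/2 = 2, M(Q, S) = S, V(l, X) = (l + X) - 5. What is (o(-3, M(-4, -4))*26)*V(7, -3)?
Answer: -104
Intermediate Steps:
V(l, X) = -5 + X + l (V(l, X) = (X + l) - 5 = -5 + X + l)
o(c, t) = 4 (o(c, t) = 2*2 = 4)
(o(-3, M(-4, -4))*26)*V(7, -3) = (4*26)*(-5 - 3 + 7) = 104*(-1) = -104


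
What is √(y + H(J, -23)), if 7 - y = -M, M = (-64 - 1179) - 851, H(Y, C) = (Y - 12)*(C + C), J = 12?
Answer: I*√2087 ≈ 45.684*I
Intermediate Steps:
H(Y, C) = 2*C*(-12 + Y) (H(Y, C) = (-12 + Y)*(2*C) = 2*C*(-12 + Y))
M = -2094 (M = -1243 - 851 = -2094)
y = -2087 (y = 7 - (-1)*(-2094) = 7 - 1*2094 = 7 - 2094 = -2087)
√(y + H(J, -23)) = √(-2087 + 2*(-23)*(-12 + 12)) = √(-2087 + 2*(-23)*0) = √(-2087 + 0) = √(-2087) = I*√2087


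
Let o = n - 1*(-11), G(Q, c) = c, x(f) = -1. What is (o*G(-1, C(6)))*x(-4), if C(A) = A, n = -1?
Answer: -60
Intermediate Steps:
o = 10 (o = -1 - 1*(-11) = -1 + 11 = 10)
(o*G(-1, C(6)))*x(-4) = (10*6)*(-1) = 60*(-1) = -60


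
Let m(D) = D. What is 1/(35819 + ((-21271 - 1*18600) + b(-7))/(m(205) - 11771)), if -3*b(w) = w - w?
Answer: 11566/414322425 ≈ 2.7915e-5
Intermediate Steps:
b(w) = 0 (b(w) = -(w - w)/3 = -⅓*0 = 0)
1/(35819 + ((-21271 - 1*18600) + b(-7))/(m(205) - 11771)) = 1/(35819 + ((-21271 - 1*18600) + 0)/(205 - 11771)) = 1/(35819 + ((-21271 - 18600) + 0)/(-11566)) = 1/(35819 + (-39871 + 0)*(-1/11566)) = 1/(35819 - 39871*(-1/11566)) = 1/(35819 + 39871/11566) = 1/(414322425/11566) = 11566/414322425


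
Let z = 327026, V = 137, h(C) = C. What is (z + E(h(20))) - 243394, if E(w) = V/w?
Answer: 1672777/20 ≈ 83639.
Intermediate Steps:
E(w) = 137/w
(z + E(h(20))) - 243394 = (327026 + 137/20) - 243394 = 6540657/20 - 243394 = 1672777/20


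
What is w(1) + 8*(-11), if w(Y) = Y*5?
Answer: -83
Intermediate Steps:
w(Y) = 5*Y
w(1) + 8*(-11) = 5*1 + 8*(-11) = 5 - 88 = -83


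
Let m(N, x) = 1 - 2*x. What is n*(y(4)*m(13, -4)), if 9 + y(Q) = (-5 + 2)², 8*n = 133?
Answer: 0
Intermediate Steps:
n = 133/8 (n = (⅛)*133 = 133/8 ≈ 16.625)
y(Q) = 0 (y(Q) = -9 + (-5 + 2)² = -9 + (-3)² = -9 + 9 = 0)
n*(y(4)*m(13, -4)) = 133*(0*(1 - 2*(-4)))/8 = 133*(0*(1 + 8))/8 = 133*(0*9)/8 = (133/8)*0 = 0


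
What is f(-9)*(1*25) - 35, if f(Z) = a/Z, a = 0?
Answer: -35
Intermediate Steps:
f(Z) = 0 (f(Z) = 0/Z = 0)
f(-9)*(1*25) - 35 = 0*(1*25) - 35 = 0*25 - 35 = 0 - 35 = -35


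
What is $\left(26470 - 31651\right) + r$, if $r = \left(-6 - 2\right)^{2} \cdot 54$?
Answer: $-1725$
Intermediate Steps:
$r = 3456$ ($r = \left(-8\right)^{2} \cdot 54 = 64 \cdot 54 = 3456$)
$\left(26470 - 31651\right) + r = \left(26470 - 31651\right) + 3456 = -5181 + 3456 = -1725$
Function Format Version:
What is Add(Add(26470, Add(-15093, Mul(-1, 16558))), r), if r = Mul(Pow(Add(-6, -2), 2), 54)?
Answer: -1725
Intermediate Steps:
r = 3456 (r = Mul(Pow(-8, 2), 54) = Mul(64, 54) = 3456)
Add(Add(26470, Add(-15093, Mul(-1, 16558))), r) = Add(Add(26470, Add(-15093, Mul(-1, 16558))), 3456) = Add(Add(26470, Add(-15093, -16558)), 3456) = Add(Add(26470, -31651), 3456) = Add(-5181, 3456) = -1725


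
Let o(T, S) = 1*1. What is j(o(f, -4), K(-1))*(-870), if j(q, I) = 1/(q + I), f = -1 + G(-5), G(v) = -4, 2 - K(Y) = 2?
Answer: -870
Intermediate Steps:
K(Y) = 0 (K(Y) = 2 - 1*2 = 2 - 2 = 0)
f = -5 (f = -1 - 4 = -5)
o(T, S) = 1
j(q, I) = 1/(I + q)
j(o(f, -4), K(-1))*(-870) = -870/(0 + 1) = -870/1 = 1*(-870) = -870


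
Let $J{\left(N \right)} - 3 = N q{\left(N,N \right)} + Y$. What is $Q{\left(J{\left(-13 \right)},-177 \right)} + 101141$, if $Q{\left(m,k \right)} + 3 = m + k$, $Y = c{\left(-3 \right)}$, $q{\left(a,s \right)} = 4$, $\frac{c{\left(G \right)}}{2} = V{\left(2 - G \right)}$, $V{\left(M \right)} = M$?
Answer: $100922$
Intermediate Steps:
$c{\left(G \right)} = 4 - 2 G$ ($c{\left(G \right)} = 2 \left(2 - G\right) = 4 - 2 G$)
$Y = 10$ ($Y = 4 - -6 = 4 + 6 = 10$)
$J{\left(N \right)} = 13 + 4 N$ ($J{\left(N \right)} = 3 + \left(N 4 + 10\right) = 3 + \left(4 N + 10\right) = 3 + \left(10 + 4 N\right) = 13 + 4 N$)
$Q{\left(m,k \right)} = -3 + k + m$ ($Q{\left(m,k \right)} = -3 + \left(m + k\right) = -3 + \left(k + m\right) = -3 + k + m$)
$Q{\left(J{\left(-13 \right)},-177 \right)} + 101141 = \left(-3 - 177 + \left(13 + 4 \left(-13\right)\right)\right) + 101141 = \left(-3 - 177 + \left(13 - 52\right)\right) + 101141 = \left(-3 - 177 - 39\right) + 101141 = -219 + 101141 = 100922$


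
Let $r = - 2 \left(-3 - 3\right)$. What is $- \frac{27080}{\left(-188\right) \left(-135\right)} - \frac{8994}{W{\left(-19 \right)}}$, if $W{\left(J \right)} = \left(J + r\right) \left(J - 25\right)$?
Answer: $- \frac{5915209}{195426} \approx -30.268$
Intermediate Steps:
$r = 12$ ($r = - 2 \left(-3 - 3\right) = \left(-2\right) \left(-6\right) = 12$)
$W{\left(J \right)} = \left(-25 + J\right) \left(12 + J\right)$ ($W{\left(J \right)} = \left(J + 12\right) \left(J - 25\right) = \left(12 + J\right) \left(-25 + J\right) = \left(-25 + J\right) \left(12 + J\right)$)
$- \frac{27080}{\left(-188\right) \left(-135\right)} - \frac{8994}{W{\left(-19 \right)}} = - \frac{27080}{\left(-188\right) \left(-135\right)} - \frac{8994}{-300 + \left(-19\right)^{2} - -247} = - \frac{27080}{25380} - \frac{8994}{-300 + 361 + 247} = \left(-27080\right) \frac{1}{25380} - \frac{8994}{308} = - \frac{1354}{1269} - \frac{4497}{154} = - \frac{5915209}{195426}$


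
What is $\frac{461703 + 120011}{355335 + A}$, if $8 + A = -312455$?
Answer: $\frac{290857}{21436} \approx 13.569$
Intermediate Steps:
$A = -312463$ ($A = -8 - 312455 = -312463$)
$\frac{461703 + 120011}{355335 + A} = \frac{461703 + 120011}{355335 - 312463} = \frac{581714}{42872} = 581714 \cdot \frac{1}{42872} = \frac{290857}{21436}$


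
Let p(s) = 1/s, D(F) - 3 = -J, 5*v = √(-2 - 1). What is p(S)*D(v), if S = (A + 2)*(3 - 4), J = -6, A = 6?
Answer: -9/8 ≈ -1.1250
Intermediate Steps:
v = I*√3/5 (v = √(-2 - 1)/5 = √(-3)/5 = (I*√3)/5 = I*√3/5 ≈ 0.34641*I)
D(F) = 9 (D(F) = 3 - 1*(-6) = 3 + 6 = 9)
S = -8 (S = (6 + 2)*(3 - 4) = 8*(-1) = -8)
p(S)*D(v) = 9/(-8) = -⅛*9 = -9/8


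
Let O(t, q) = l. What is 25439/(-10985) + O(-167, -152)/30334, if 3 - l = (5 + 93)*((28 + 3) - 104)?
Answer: -693046981/333218990 ≈ -2.0799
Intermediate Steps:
l = 7157 (l = 3 - (5 + 93)*((28 + 3) - 104) = 3 - 98*(31 - 104) = 3 - 98*(-73) = 3 - 1*(-7154) = 3 + 7154 = 7157)
O(t, q) = 7157
25439/(-10985) + O(-167, -152)/30334 = 25439/(-10985) + 7157/30334 = 25439*(-1/10985) + 7157*(1/30334) = -25439/10985 + 7157/30334 = -693046981/333218990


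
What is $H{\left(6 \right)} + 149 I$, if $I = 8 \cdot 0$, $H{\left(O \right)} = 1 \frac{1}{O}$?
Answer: $\frac{1}{6} \approx 0.16667$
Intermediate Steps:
$H{\left(O \right)} = \frac{1}{O}$
$I = 0$
$H{\left(6 \right)} + 149 I = \frac{1}{6} + 149 \cdot 0 = \frac{1}{6} + 0 = \frac{1}{6}$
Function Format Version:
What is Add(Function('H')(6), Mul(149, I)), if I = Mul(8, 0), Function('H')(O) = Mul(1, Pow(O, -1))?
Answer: Rational(1, 6) ≈ 0.16667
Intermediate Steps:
Function('H')(O) = Pow(O, -1)
I = 0
Add(Function('H')(6), Mul(149, I)) = Add(Pow(6, -1), Mul(149, 0)) = Add(Rational(1, 6), 0) = Rational(1, 6)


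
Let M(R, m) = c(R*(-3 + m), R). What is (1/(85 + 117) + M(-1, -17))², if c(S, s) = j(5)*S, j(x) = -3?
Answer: 146870161/40804 ≈ 3599.4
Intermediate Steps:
c(S, s) = -3*S
M(R, m) = -3*R*(-3 + m)
(1/(85 + 117) + M(-1, -17))² = (1/(85 + 117) + 3*(-1)*(3 - 1*(-17)))² = (1/202 + 3*(-1)*(3 + 17))² = (1/202 + 3*(-1)*20)² = (1/202 - 60)² = (-12119/202)² = 146870161/40804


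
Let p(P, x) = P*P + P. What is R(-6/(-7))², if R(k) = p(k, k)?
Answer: 6084/2401 ≈ 2.5339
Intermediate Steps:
p(P, x) = P + P² (p(P, x) = P² + P = P + P²)
R(k) = k*(1 + k)
R(-6/(-7))² = ((-6/(-7))*(1 - 6/(-7)))² = ((-6*(-⅐))*(1 - 6*(-⅐)))² = (6*(1 + 6/7)/7)² = ((6/7)*(13/7))² = (78/49)² = 6084/2401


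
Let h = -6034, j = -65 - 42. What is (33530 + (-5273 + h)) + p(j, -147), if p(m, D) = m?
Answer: 22116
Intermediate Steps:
j = -107
(33530 + (-5273 + h)) + p(j, -147) = (33530 + (-5273 - 6034)) - 107 = (33530 - 11307) - 107 = 22223 - 107 = 22116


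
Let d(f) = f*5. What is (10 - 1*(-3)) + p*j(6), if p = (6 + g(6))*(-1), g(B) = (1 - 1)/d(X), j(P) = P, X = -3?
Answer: -23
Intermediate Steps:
d(f) = 5*f
g(B) = 0 (g(B) = (1 - 1)/((5*(-3))) = 0/(-15) = 0*(-1/15) = 0)
p = -6 (p = (6 + 0)*(-1) = 6*(-1) = -6)
(10 - 1*(-3)) + p*j(6) = (10 - 1*(-3)) - 6*6 = (10 + 3) - 36 = 13 - 36 = -23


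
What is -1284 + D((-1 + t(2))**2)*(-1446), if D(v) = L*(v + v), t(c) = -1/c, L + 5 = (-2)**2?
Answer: 5223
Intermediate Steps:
L = -1 (L = -5 + (-2)**2 = -5 + 4 = -1)
D(v) = -2*v (D(v) = -(v + v) = -2*v)
-1284 + D((-1 + t(2))**2)*(-1446) = -1284 - 2*(-1 - 1/2)**2*(-1446) = -1284 - 2*(-3/2)**2*(-1446) = -1284 - 2*9/4*(-1446) = -1284 - 9/2*(-1446) = -1284 + 6507 = 5223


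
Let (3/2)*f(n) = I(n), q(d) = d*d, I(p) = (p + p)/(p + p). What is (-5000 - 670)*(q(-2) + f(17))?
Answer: -26460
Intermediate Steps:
I(p) = 1 (I(p) = (2*p)/((2*p)) = (2*p)*(1/(2*p)) = 1)
q(d) = d²
f(n) = ⅔ (f(n) = (⅔)*1 = ⅔)
(-5000 - 670)*(q(-2) + f(17)) = (-5000 - 670)*((-2)² + ⅔) = -5670*(4 + ⅔) = -5670*14/3 = -26460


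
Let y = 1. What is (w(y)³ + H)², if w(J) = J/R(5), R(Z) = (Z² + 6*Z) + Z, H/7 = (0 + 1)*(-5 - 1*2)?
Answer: 112021034832001/46656000000 ≈ 2401.0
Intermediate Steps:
H = -49 (H = 7*((0 + 1)*(-5 - 1*2)) = 7*(1*(-5 - 2)) = 7*(1*(-7)) = 7*(-7) = -49)
R(Z) = Z² + 7*Z
w(J) = J/60 (w(J) = J/((5*(7 + 5))) = J/((5*12)) = J/60)
(w(y)³ + H)² = (((1/60)*1)³ - 49)² = ((1/60)³ - 49)² = (1/216000 - 49)² = (-10583999/216000)² = 112021034832001/46656000000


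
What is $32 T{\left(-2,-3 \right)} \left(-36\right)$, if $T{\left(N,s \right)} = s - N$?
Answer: $1152$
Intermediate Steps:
$32 T{\left(-2,-3 \right)} \left(-36\right) = 32 \left(-3 - -2\right) \left(-36\right) = 32 \left(-3 + 2\right) \left(-36\right) = 32 \left(-1\right) \left(-36\right) = \left(-32\right) \left(-36\right) = 1152$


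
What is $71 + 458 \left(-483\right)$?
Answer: $-221143$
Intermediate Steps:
$71 + 458 \left(-483\right) = 71 - 221214 = -221143$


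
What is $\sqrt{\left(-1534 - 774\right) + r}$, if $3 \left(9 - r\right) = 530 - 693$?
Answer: $\frac{i \sqrt{20202}}{3} \approx 47.378 i$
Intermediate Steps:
$r = \frac{190}{3}$ ($r = 9 - \frac{530 - 693}{3} = 9 - - \frac{163}{3} = 9 + \frac{163}{3} = \frac{190}{3} \approx 63.333$)
$\sqrt{\left(-1534 - 774\right) + r} = \sqrt{\left(-1534 - 774\right) + \frac{190}{3}} = \sqrt{-2308 + \frac{190}{3}} = \sqrt{- \frac{6734}{3}} = \frac{i \sqrt{20202}}{3}$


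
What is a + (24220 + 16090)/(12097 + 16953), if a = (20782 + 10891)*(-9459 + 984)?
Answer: -779785296844/2905 ≈ -2.6843e+8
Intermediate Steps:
a = -268428675 (a = 31673*(-8475) = -268428675)
a + (24220 + 16090)/(12097 + 16953) = -268428675 + (24220 + 16090)/(12097 + 16953) = -268428675 + 40310/29050 = -268428675 + 40310*(1/29050) = -268428675 + 4031/2905 = -779785296844/2905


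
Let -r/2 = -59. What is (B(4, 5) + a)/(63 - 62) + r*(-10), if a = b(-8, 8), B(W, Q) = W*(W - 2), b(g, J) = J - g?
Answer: -1156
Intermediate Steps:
r = 118 (r = -2*(-59) = 118)
B(W, Q) = W*(-2 + W)
a = 16 (a = 8 - 1*(-8) = 8 + 8 = 16)
(B(4, 5) + a)/(63 - 62) + r*(-10) = (4*(-2 + 4) + 16)/(63 - 62) + 118*(-10) = (4*2 + 16)/1 - 1180 = (8 + 16)*1 - 1180 = 24*1 - 1180 = 24 - 1180 = -1156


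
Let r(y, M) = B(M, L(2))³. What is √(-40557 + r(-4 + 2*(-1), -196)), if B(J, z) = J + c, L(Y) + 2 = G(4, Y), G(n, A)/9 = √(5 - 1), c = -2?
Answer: I*√7802949 ≈ 2793.4*I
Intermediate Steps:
G(n, A) = 18 (G(n, A) = 9*√(5 - 1) = 9*√4 = 9*2 = 18)
L(Y) = 16 (L(Y) = -2 + 18 = 16)
B(J, z) = -2 + J (B(J, z) = J - 2 = -2 + J)
r(y, M) = (-2 + M)³
√(-40557 + r(-4 + 2*(-1), -196)) = √(-40557 + (-2 - 196)³) = √(-40557 + (-198)³) = √(-40557 - 7762392) = √(-7802949) = I*√7802949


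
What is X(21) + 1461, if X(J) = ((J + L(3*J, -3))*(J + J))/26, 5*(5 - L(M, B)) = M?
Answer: 96372/65 ≈ 1482.6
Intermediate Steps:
L(M, B) = 5 - M/5
X(J) = J*(5 + 2*J/5)/13 (X(J) = ((J + (5 - 3*J/5))*(J + J))/26 = ((J + (5 - 3*J/5))*(2*J))*(1/26) = ((5 + 2*J/5)*(2*J))*(1/26) = (2*J*(5 + 2*J/5))*(1/26) = J*(5 + 2*J/5)/13)
X(21) + 1461 = (1/65)*21*(25 + 2*21) + 1461 = (1/65)*21*(25 + 42) + 1461 = (1/65)*21*67 + 1461 = 1407/65 + 1461 = 96372/65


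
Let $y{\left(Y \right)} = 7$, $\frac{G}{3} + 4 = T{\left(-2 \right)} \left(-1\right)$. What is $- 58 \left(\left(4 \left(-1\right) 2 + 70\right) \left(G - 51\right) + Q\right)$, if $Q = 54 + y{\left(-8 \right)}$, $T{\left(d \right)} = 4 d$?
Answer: $136706$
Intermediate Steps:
$G = 12$ ($G = -12 + 3 \cdot 4 \left(-2\right) \left(-1\right) = -12 + 3 \left(\left(-8\right) \left(-1\right)\right) = -12 + 3 \cdot 8 = -12 + 24 = 12$)
$Q = 61$ ($Q = 54 + 7 = 61$)
$- 58 \left(\left(4 \left(-1\right) 2 + 70\right) \left(G - 51\right) + Q\right) = - 58 \left(\left(4 \left(-1\right) 2 + 70\right) \left(12 - 51\right) + 61\right) = - 58 \left(\left(\left(-4\right) 2 + 70\right) \left(-39\right) + 61\right) = - 58 \left(\left(-8 + 70\right) \left(-39\right) + 61\right) = - 58 \left(62 \left(-39\right) + 61\right) = - 58 \left(-2418 + 61\right) = \left(-58\right) \left(-2357\right) = 136706$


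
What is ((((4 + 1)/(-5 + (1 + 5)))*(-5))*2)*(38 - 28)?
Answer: -500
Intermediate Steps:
((((4 + 1)/(-5 + (1 + 5)))*(-5))*2)*(38 - 28) = (((5/(-5 + 6))*(-5))*2)*10 = (((5/1)*(-5))*2)*10 = (((5*1)*(-5))*2)*10 = ((5*(-5))*2)*10 = -25*2*10 = -50*10 = -500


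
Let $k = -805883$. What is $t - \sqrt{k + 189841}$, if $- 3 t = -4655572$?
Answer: $\frac{4655572}{3} - i \sqrt{616042} \approx 1.5519 \cdot 10^{6} - 784.88 i$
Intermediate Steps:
$t = \frac{4655572}{3}$ ($t = \left(- \frac{1}{3}\right) \left(-4655572\right) = \frac{4655572}{3} \approx 1.5519 \cdot 10^{6}$)
$t - \sqrt{k + 189841} = \frac{4655572}{3} - \sqrt{-805883 + 189841} = \frac{4655572}{3} - \sqrt{-616042} = \frac{4655572}{3} - i \sqrt{616042}$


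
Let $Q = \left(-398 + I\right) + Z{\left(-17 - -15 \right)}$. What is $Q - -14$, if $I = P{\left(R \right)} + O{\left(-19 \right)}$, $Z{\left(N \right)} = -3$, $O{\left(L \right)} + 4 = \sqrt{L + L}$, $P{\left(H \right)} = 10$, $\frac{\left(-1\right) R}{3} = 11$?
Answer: $-381 + i \sqrt{38} \approx -381.0 + 6.1644 i$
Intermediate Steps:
$R = -33$ ($R = \left(-3\right) 11 = -33$)
$O{\left(L \right)} = -4 + \sqrt{2} \sqrt{L}$ ($O{\left(L \right)} = -4 + \sqrt{L + L} = -4 + \sqrt{2 L} = -4 + \sqrt{2} \sqrt{L}$)
$I = 6 + i \sqrt{38}$ ($I = 10 - \left(4 - \sqrt{2} \sqrt{-19}\right) = 10 - \left(4 - \sqrt{2} i \sqrt{19}\right) = 10 - \left(4 - i \sqrt{38}\right) = 6 + i \sqrt{38} \approx 6.0 + 6.1644 i$)
$Q = -395 + i \sqrt{38}$ ($Q = \left(-398 + \left(6 + i \sqrt{38}\right)\right) - 3 = \left(-392 + i \sqrt{38}\right) - 3 = -395 + i \sqrt{38} \approx -395.0 + 6.1644 i$)
$Q - -14 = \left(-395 + i \sqrt{38}\right) - -14 = \left(-395 + i \sqrt{38}\right) + 14 = -381 + i \sqrt{38}$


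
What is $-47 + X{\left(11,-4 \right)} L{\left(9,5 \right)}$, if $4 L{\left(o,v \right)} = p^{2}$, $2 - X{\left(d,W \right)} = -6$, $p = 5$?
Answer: $3$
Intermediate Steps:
$X{\left(d,W \right)} = 8$ ($X{\left(d,W \right)} = 2 - -6 = 2 + 6 = 8$)
$L{\left(o,v \right)} = \frac{25}{4}$ ($L{\left(o,v \right)} = \frac{5^{2}}{4} = \frac{1}{4} \cdot 25 = \frac{25}{4}$)
$-47 + X{\left(11,-4 \right)} L{\left(9,5 \right)} = -47 + 8 \cdot \frac{25}{4} = -47 + 50 = 3$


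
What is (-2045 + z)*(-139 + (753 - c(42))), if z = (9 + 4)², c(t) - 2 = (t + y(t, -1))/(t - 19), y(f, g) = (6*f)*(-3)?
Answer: -27746040/23 ≈ -1.2064e+6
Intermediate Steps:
y(f, g) = -18*f
c(t) = 2 - 17*t/(-19 + t) (c(t) = 2 + (t - 18*t)/(t - 19) = 2 + (-17*t)/(-19 + t) = 2 - 17*t/(-19 + t))
z = 169 (z = 13² = 169)
(-2045 + z)*(-139 + (753 - c(42))) = (-2045 + 169)*(-139 + (753 - (-38 - 15*42)/(-19 + 42))) = -1876*(-139 + (753 - (-38 - 630)/23)) = -1876*(-139 + (753 - (-668)/23)) = -1876*(-139 + (753 - 1*(-668/23))) = -1876*(-139 + (753 + 668/23)) = -1876*(-139 + 17987/23) = -1876*14790/23 = -27746040/23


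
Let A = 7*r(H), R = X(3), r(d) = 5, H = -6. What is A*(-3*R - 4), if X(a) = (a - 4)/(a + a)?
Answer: -245/2 ≈ -122.50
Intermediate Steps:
X(a) = (-4 + a)/(2*a) (X(a) = (-4 + a)/((2*a)) = (-4 + a)*(1/(2*a)) = (-4 + a)/(2*a))
R = -1/6 (R = (1/2)*(-4 + 3)/3 = (1/2)*(1/3)*(-1) = -1/6 ≈ -0.16667)
A = 35 (A = 7*5 = 35)
A*(-3*R - 4) = 35*(-3*(-1/6) - 4) = 35*(1/2 - 4) = 35*(-7/2) = -245/2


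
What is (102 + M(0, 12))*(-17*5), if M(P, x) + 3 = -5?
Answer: -7990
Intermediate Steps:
M(P, x) = -8 (M(P, x) = -3 - 5 = -8)
(102 + M(0, 12))*(-17*5) = (102 - 8)*(-17*5) = 94*(-85) = -7990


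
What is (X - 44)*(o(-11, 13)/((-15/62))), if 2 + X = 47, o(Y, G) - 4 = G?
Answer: -1054/15 ≈ -70.267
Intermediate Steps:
o(Y, G) = 4 + G
X = 45 (X = -2 + 47 = 45)
(X - 44)*(o(-11, 13)/((-15/62))) = (45 - 44)*((4 + 13)/((-15/62))) = 1*(17/((-15*1/62))) = 1*(17/(-15/62)) = 1*(17*(-62/15)) = 1*(-1054/15) = -1054/15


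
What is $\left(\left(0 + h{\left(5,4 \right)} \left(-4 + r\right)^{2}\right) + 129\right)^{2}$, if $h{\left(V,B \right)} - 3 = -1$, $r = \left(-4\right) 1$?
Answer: $66049$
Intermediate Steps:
$r = -4$
$h{\left(V,B \right)} = 2$ ($h{\left(V,B \right)} = 3 - 1 = 2$)
$\left(\left(0 + h{\left(5,4 \right)} \left(-4 + r\right)^{2}\right) + 129\right)^{2} = \left(\left(0 + 2 \left(-4 - 4\right)^{2}\right) + 129\right)^{2} = \left(\left(0 + 2 \left(-8\right)^{2}\right) + 129\right)^{2} = \left(\left(0 + 2 \cdot 64\right) + 129\right)^{2} = \left(\left(0 + 128\right) + 129\right)^{2} = \left(128 + 129\right)^{2} = 257^{2} = 66049$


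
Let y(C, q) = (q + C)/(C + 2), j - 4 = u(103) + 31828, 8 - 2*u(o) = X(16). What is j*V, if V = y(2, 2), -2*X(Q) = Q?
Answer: 31840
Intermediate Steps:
X(Q) = -Q/2
u(o) = 8 (u(o) = 4 - (-1)*16/4 = 4 - 1/2*(-8) = 4 + 4 = 8)
j = 31840 (j = 4 + (8 + 31828) = 4 + 31836 = 31840)
y(C, q) = (C + q)/(2 + C)
V = 1 (V = (2 + 2)/(2 + 2) = 4/4 = (1/4)*4 = 1)
j*V = 31840*1 = 31840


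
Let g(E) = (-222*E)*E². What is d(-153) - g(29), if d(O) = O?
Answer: 5414205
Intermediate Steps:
g(E) = -222*E³
d(-153) - g(29) = -153 - (-222)*29³ = -153 - (-222)*24389 = -153 - 1*(-5414358) = -153 + 5414358 = 5414205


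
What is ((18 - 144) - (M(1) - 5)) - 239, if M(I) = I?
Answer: -361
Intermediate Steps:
((18 - 144) - (M(1) - 5)) - 239 = ((18 - 144) - (1 - 5)) - 239 = (-126 - 1*(-4)) - 239 = (-126 + 4) - 239 = -122 - 239 = -361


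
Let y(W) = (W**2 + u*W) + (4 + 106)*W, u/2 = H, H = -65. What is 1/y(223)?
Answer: 1/45269 ≈ 2.2090e-5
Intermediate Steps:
u = -130 (u = 2*(-65) = -130)
y(W) = W**2 - 20*W (y(W) = (W**2 - 130*W) + (4 + 106)*W = (W**2 - 130*W) + 110*W = W**2 - 20*W)
1/y(223) = 1/(223*(-20 + 223)) = 1/(223*203) = 1/45269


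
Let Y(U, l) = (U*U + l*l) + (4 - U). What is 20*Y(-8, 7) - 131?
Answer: 2369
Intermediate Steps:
Y(U, l) = 4 + U² + l² - U (Y(U, l) = (U² + l²) + (4 - U) = 4 + U² + l² - U)
20*Y(-8, 7) - 131 = 20*(4 + (-8)² + 7² - 1*(-8)) - 131 = 20*(4 + 64 + 49 + 8) - 131 = 20*125 - 131 = 2500 - 131 = 2369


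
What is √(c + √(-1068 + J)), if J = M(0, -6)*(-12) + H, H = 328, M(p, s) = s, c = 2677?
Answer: √(2677 + 2*I*√167) ≈ 51.74 + 0.2498*I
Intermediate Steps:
J = 400 (J = -6*(-12) + 328 = 72 + 328 = 400)
√(c + √(-1068 + J)) = √(2677 + √(-1068 + 400)) = √(2677 + √(-668)) = √(2677 + 2*I*√167)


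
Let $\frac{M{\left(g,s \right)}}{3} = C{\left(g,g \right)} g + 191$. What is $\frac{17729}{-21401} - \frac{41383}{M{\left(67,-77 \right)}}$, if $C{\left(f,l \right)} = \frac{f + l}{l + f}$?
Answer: $- \frac{899359829}{16564374} \approx -54.295$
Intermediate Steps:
$C{\left(f,l \right)} = 1$ ($C{\left(f,l \right)} = \frac{f + l}{f + l} = 1$)
$M{\left(g,s \right)} = 573 + 3 g$ ($M{\left(g,s \right)} = 3 \left(1 g + 191\right) = 3 \left(g + 191\right) = 3 \left(191 + g\right) = 573 + 3 g$)
$\frac{17729}{-21401} - \frac{41383}{M{\left(67,-77 \right)}} = \frac{17729}{-21401} - \frac{41383}{573 + 3 \cdot 67} = 17729 \left(- \frac{1}{21401}\right) - \frac{41383}{573 + 201} = - \frac{17729}{21401} - \frac{41383}{774} = - \frac{899359829}{16564374}$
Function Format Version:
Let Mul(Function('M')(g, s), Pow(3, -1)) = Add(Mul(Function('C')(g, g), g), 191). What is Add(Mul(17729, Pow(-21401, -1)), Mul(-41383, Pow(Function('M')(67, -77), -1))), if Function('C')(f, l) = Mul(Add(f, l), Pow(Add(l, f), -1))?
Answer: Rational(-899359829, 16564374) ≈ -54.295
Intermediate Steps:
Function('C')(f, l) = 1 (Function('C')(f, l) = Mul(Add(f, l), Pow(Add(f, l), -1)) = 1)
Function('M')(g, s) = Add(573, Mul(3, g)) (Function('M')(g, s) = Mul(3, Add(Mul(1, g), 191)) = Mul(3, Add(g, 191)) = Mul(3, Add(191, g)) = Add(573, Mul(3, g)))
Add(Mul(17729, Pow(-21401, -1)), Mul(-41383, Pow(Function('M')(67, -77), -1))) = Add(Mul(17729, Pow(-21401, -1)), Mul(-41383, Pow(Add(573, Mul(3, 67)), -1))) = Add(Mul(17729, Rational(-1, 21401)), Mul(-41383, Pow(Add(573, 201), -1))) = Add(Rational(-17729, 21401), Mul(-41383, Pow(774, -1))) = Add(Rational(-17729, 21401), Mul(-41383, Rational(1, 774))) = Add(Rational(-17729, 21401), Rational(-41383, 774)) = Rational(-899359829, 16564374)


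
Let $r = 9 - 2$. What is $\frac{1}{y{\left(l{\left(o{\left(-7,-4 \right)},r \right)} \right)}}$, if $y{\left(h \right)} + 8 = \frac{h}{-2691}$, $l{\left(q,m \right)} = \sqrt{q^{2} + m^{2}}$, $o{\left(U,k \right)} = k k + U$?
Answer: $- \frac{2228148}{17825179} + \frac{207 \sqrt{130}}{35650358} \approx -0.12493$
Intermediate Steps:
$r = 7$
$o{\left(U,k \right)} = U + k^{2}$ ($o{\left(U,k \right)} = k^{2} + U = U + k^{2}$)
$l{\left(q,m \right)} = \sqrt{m^{2} + q^{2}}$
$y{\left(h \right)} = -8 - \frac{h}{2691}$ ($y{\left(h \right)} = -8 + \frac{h}{-2691} = -8 + h \left(- \frac{1}{2691}\right) = -8 - \frac{h}{2691}$)
$\frac{1}{y{\left(l{\left(o{\left(-7,-4 \right)},r \right)} \right)}} = \frac{1}{-8 - \frac{\sqrt{7^{2} + \left(-7 + \left(-4\right)^{2}\right)^{2}}}{2691}} = \frac{1}{-8 - \frac{\sqrt{49 + \left(-7 + 16\right)^{2}}}{2691}} = \frac{1}{-8 - \frac{\sqrt{49 + 9^{2}}}{2691}} = \frac{1}{-8 - \frac{\sqrt{49 + 81}}{2691}} = \frac{1}{-8 - \frac{\sqrt{130}}{2691}}$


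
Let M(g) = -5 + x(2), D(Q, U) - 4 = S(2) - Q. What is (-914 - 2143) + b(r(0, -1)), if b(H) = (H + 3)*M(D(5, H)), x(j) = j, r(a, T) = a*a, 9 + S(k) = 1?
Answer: -3066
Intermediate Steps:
S(k) = -8 (S(k) = -9 + 1 = -8)
r(a, T) = a**2
D(Q, U) = -4 - Q (D(Q, U) = 4 + (-8 - Q) = -4 - Q)
M(g) = -3 (M(g) = -5 + 2 = -3)
b(H) = -9 - 3*H (b(H) = (H + 3)*(-3) = (3 + H)*(-3) = -9 - 3*H)
(-914 - 2143) + b(r(0, -1)) = (-914 - 2143) + (-9 - 3*0**2) = -3057 + (-9 - 3*0) = -3057 + (-9 + 0) = -3057 - 9 = -3066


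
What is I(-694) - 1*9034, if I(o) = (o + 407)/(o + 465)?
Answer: -2068499/229 ≈ -9032.8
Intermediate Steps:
I(o) = (407 + o)/(465 + o)
I(-694) - 1*9034 = (407 - 694)/(465 - 694) - 1*9034 = -287/(-229) - 9034 = -1/229*(-287) - 9034 = 287/229 - 9034 = -2068499/229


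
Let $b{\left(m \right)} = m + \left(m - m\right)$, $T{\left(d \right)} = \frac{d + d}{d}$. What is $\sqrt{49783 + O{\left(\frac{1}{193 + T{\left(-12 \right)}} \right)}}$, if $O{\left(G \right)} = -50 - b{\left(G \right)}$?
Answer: $\frac{\sqrt{1891097130}}{195} \approx 223.01$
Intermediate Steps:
$T{\left(d \right)} = 2$ ($T{\left(d \right)} = \frac{2 d}{d} = 2$)
$b{\left(m \right)} = m$ ($b{\left(m \right)} = m + 0 = m$)
$O{\left(G \right)} = -50 - G$
$\sqrt{49783 + O{\left(\frac{1}{193 + T{\left(-12 \right)}} \right)}} = \sqrt{49783 - \left(50 + \frac{1}{193 + 2}\right)} = \sqrt{49783 - \frac{9751}{195}} = \sqrt{\frac{9697934}{195}} = \frac{\sqrt{1891097130}}{195}$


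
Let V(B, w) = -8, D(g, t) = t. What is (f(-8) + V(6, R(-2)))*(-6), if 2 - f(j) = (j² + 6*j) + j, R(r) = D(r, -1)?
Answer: 84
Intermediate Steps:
R(r) = -1
f(j) = 2 - j² - 7*j (f(j) = 2 - ((j² + 6*j) + j) = 2 - (j² + 7*j) = 2 + (-j² - 7*j) = 2 - j² - 7*j)
(f(-8) + V(6, R(-2)))*(-6) = ((2 - 1*(-8)² - 7*(-8)) - 8)*(-6) = ((2 - 1*64 + 56) - 8)*(-6) = ((2 - 64 + 56) - 8)*(-6) = (-6 - 8)*(-6) = -14*(-6) = 84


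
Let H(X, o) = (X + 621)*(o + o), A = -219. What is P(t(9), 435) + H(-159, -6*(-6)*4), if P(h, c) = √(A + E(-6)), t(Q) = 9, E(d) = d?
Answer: 133056 + 15*I ≈ 1.3306e+5 + 15.0*I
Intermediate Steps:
H(X, o) = 2*o*(621 + X) (H(X, o) = (621 + X)*(2*o) = 2*o*(621 + X))
P(h, c) = 15*I (P(h, c) = √(-219 - 6) = √(-225) = 15*I)
P(t(9), 435) + H(-159, -6*(-6)*4) = 15*I + 2*(-6*(-6)*4)*(621 - 159) = 15*I + 2*(36*4)*462 = 15*I + 2*144*462 = 15*I + 133056 = 133056 + 15*I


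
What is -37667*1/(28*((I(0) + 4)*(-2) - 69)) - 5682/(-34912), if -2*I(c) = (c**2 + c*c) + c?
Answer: 23701441/1344112 ≈ 17.634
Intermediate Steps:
I(c) = -c**2 - c/2 (I(c) = -((c**2 + c*c) + c)/2 = -((c**2 + c**2) + c)/2 = -(2*c**2 + c)/2 = -(c + 2*c**2)/2 = -c**2 - c/2)
-37667*1/(28*((I(0) + 4)*(-2) - 69)) - 5682/(-34912) = -37667*1/(28*((-1*0*(1/2 + 0) + 4)*(-2) - 69)) - 5682/(-34912) = -37667*1/(28*((-1*0*1/2 + 4)*(-2) - 69)) - 5682*(-1/34912) = -37667*1/(28*((0 + 4)*(-2) - 69)) + 2841/17456 = -37667*1/(28*(4*(-2) - 69)) + 2841/17456 = -37667*1/(28*(-8 - 69)) + 2841/17456 = -37667/(28*(-77)) + 2841/17456 = -37667/(-2156) + 2841/17456 = -37667*(-1/2156) + 2841/17456 = 5381/308 + 2841/17456 = 23701441/1344112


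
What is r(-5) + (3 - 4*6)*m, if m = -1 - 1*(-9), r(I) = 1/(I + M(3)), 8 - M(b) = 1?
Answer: -335/2 ≈ -167.50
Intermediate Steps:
M(b) = 7 (M(b) = 8 - 1*1 = 8 - 1 = 7)
r(I) = 1/(7 + I) (r(I) = 1/(I + 7) = 1/(7 + I))
m = 8 (m = -1 + 9 = 8)
r(-5) + (3 - 4*6)*m = 1/(7 - 5) + (3 - 4*6)*8 = 1/2 + (3 - 24)*8 = 1/2 - 21*8 = 1/2 - 168 = -335/2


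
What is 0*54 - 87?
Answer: -87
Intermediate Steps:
0*54 - 87 = 0 - 87 = -87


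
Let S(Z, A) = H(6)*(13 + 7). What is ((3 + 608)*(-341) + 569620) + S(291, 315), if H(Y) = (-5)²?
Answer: 361769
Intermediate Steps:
H(Y) = 25
S(Z, A) = 500 (S(Z, A) = 25*(13 + 7) = 25*20 = 500)
((3 + 608)*(-341) + 569620) + S(291, 315) = ((3 + 608)*(-341) + 569620) + 500 = (611*(-341) + 569620) + 500 = (-208351 + 569620) + 500 = 361269 + 500 = 361769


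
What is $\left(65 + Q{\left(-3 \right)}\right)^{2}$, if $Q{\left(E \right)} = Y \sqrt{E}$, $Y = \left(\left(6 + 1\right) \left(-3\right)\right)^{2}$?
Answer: $-579218 + 57330 i \sqrt{3} \approx -5.7922 \cdot 10^{5} + 99299.0 i$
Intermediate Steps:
$Y = 441$ ($Y = \left(7 \left(-3\right)\right)^{2} = \left(-21\right)^{2} = 441$)
$Q{\left(E \right)} = 441 \sqrt{E}$
$\left(65 + Q{\left(-3 \right)}\right)^{2} = \left(65 + 441 \sqrt{-3}\right)^{2} = \left(65 + 441 i \sqrt{3}\right)^{2}$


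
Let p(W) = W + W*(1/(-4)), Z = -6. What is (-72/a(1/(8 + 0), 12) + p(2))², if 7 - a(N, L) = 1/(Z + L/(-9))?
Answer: 7273809/98596 ≈ 73.774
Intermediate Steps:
p(W) = 3*W/4 (p(W) = W + W*(1*(-¼)) = W + W*(-¼) = W - W/4 = 3*W/4)
a(N, L) = 7 - 1/(-6 - L/9) (a(N, L) = 7 - 1/(-6 + L/(-9)) = 7 - 1/(-6 + L*(-⅑)) = 7 - 1/(-6 - L/9))
(-72/a(1/(8 + 0), 12) + p(2))² = (-72*(54 + 12)/(387 + 7*12) + (¾)*2)² = (-72*66/(387 + 84) + 3/2)² = (-72/((1/66)*471) + 3/2)² = (-72/157/22 + 3/2)² = (-72*22/157 + 3/2)² = (-1584/157 + 3/2)² = (-2697/314)² = 7273809/98596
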